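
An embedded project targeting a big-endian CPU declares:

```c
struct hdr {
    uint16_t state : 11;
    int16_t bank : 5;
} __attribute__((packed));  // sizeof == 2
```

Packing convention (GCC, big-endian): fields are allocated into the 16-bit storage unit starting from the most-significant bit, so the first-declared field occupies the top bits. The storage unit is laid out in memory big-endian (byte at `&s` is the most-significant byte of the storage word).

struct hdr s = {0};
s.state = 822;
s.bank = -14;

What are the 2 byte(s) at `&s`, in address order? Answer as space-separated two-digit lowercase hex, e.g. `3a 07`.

state:11 = 822 → 0x336 << 5 → word 0x66c0
bank:5 = -14 → 0x12 << 0 → word 0x66d2
word = 0x66d2 → big-endian bytes:
  [0]=0x66  [1]=0xd2

66 d2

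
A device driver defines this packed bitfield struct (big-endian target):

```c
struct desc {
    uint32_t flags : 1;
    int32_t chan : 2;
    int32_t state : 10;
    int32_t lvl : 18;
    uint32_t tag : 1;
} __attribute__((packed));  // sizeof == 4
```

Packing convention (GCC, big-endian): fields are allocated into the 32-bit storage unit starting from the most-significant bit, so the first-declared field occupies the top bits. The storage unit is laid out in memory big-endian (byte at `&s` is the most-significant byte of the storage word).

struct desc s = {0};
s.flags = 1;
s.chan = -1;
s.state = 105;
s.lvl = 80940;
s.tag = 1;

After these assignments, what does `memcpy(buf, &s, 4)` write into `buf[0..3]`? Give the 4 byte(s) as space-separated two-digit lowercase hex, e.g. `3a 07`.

e3 4a 78 59

flags:1 = 1 → 0x1 << 31 → word 0x80000000
chan:2 = -1 → 0x3 << 29 → word 0xe0000000
state:10 = 105 → 0x69 << 19 → word 0xe3480000
lvl:18 = 80940 → 0x13c2c << 1 → word 0xe34a7858
tag:1 = 1 → 0x1 << 0 → word 0xe34a7859
word = 0xe34a7859 → big-endian bytes:
  [0]=0xe3  [1]=0x4a  [2]=0x78  [3]=0x59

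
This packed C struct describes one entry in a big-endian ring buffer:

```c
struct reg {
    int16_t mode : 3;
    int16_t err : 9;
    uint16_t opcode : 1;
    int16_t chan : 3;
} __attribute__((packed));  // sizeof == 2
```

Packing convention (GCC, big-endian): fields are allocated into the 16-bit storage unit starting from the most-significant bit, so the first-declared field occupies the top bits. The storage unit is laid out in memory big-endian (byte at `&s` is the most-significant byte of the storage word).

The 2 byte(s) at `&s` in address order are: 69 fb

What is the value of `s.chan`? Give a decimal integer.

[0]=0x69 [1]=0xfb (big-endian) → word 0x69fb
mode:3 @ bit 13 → (0x69fb>>13)&0x7 = 0x3
err:9 @ bit 4 → (0x69fb>>4)&0x1ff = 0x9f
opcode:1 @ bit 3 → (0x69fb>>3)&0x1 = 0x1
chan:3 @ bit 0 → (0x69fb>>0)&0x7 = 0x3  ←
chan signed 3b, MSB=0: value = 3

3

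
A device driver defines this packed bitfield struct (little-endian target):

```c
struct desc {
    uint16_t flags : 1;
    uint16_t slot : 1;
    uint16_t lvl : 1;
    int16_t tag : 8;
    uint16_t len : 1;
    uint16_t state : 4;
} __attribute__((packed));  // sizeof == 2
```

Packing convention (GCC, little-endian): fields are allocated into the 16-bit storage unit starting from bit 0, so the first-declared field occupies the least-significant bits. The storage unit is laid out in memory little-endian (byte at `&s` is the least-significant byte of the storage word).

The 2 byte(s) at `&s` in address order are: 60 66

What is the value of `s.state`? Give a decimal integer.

[0]=0x60 [1]=0x66 (little-endian) → word 0x6660
flags [0+:1] = (word>>0) & 0x1 = 0
slot [1+:1] = (word>>1) & 0x1 = 0
lvl [2+:1] = (word>>2) & 0x1 = 0
tag [3+:8] = (word>>3) & 0xff = 204
len [11+:1] = (word>>11) & 0x1 = 0
state [12+:4] = (word>>12) & 0xf = 6  ←

6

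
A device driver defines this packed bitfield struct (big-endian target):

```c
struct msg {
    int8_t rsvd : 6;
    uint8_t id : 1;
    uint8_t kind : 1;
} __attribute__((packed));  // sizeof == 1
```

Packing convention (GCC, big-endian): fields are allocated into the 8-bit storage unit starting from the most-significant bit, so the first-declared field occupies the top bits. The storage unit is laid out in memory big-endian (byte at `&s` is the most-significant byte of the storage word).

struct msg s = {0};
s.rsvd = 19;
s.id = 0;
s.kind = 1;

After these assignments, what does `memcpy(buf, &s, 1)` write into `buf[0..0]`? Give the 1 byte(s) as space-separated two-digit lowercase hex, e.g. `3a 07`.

[2+:6] rsvd=19 & 0x3f = 0x13; word=0x4c
[1+:1] id=0 & 0x1 = 0x0; word=0x4c
[0+:1] kind=1 & 0x1 = 0x1; word=0x4d
word = 0x4d → big-endian bytes:
  [0]=0x4d

4d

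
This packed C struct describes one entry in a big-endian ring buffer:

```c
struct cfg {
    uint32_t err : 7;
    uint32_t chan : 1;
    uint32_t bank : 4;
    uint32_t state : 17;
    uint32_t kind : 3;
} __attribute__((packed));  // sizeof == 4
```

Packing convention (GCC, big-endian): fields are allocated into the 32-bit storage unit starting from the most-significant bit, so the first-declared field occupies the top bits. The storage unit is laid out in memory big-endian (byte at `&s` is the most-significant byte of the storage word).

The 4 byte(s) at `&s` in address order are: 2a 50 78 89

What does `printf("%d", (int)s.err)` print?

[0]=0x2a [1]=0x50 [2]=0x78 [3]=0x89 (big-endian) → word 0x2a507889
err [25+:7] = (word>>25) & 0x7f = 21  ←
chan [24+:1] = (word>>24) & 0x1 = 0
bank [20+:4] = (word>>20) & 0xf = 5
state [3+:17] = (word>>3) & 0x1ffff = 3857
kind [0+:3] = (word>>0) & 0x7 = 1

21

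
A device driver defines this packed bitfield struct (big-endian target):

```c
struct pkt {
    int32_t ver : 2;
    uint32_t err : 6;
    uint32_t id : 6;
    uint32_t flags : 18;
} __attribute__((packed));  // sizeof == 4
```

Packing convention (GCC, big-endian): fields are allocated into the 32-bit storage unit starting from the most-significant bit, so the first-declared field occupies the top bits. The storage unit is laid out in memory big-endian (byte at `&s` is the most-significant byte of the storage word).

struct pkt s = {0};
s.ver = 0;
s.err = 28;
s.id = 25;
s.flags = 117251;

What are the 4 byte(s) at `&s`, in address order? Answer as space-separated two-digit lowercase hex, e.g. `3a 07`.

ver:2 = 0 → 0x0 << 30 → word 0x00000000
err:6 = 28 → 0x1c << 24 → word 0x1c000000
id:6 = 25 → 0x19 << 18 → word 0x1c640000
flags:18 = 117251 → 0x1ca03 << 0 → word 0x1c65ca03
word = 0x1c65ca03 → big-endian bytes:
  [0]=0x1c  [1]=0x65  [2]=0xca  [3]=0x03

1c 65 ca 03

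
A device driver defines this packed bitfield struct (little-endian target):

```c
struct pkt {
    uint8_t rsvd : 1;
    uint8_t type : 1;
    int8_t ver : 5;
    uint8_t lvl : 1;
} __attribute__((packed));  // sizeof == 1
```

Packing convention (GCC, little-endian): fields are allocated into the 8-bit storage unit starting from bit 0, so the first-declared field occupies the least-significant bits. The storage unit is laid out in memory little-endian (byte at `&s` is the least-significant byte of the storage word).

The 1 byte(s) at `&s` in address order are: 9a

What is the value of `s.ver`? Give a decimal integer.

6

[0]=0x9a (little-endian) → word 0x9a
rsvd [0+:1] = (word>>0) & 0x1 = 0
type [1+:1] = (word>>1) & 0x1 = 1
ver [2+:5] = (word>>2) & 0x1f = 6  ←
lvl [7+:1] = (word>>7) & 0x1 = 1
ver signed 5b, MSB=0: value = 6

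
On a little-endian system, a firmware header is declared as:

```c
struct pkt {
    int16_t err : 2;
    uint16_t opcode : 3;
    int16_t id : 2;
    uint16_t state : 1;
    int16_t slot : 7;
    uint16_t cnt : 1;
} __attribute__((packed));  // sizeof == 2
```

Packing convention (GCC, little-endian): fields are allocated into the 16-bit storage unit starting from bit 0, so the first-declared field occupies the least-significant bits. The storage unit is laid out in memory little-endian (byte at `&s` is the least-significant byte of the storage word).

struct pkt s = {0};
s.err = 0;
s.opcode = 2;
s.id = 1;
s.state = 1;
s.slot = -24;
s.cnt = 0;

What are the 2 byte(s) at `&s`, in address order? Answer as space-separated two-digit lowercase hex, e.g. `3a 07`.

err:2 = 0 → 0x0 << 0 → word 0x0000
opcode:3 = 2 → 0x2 << 2 → word 0x0008
id:2 = 1 → 0x1 << 5 → word 0x0028
state:1 = 1 → 0x1 << 7 → word 0x00a8
slot:7 = -24 → 0x68 << 8 → word 0x68a8
cnt:1 = 0 → 0x0 << 15 → word 0x68a8
word = 0x68a8 → little-endian bytes:
  [0]=0xa8  [1]=0x68

a8 68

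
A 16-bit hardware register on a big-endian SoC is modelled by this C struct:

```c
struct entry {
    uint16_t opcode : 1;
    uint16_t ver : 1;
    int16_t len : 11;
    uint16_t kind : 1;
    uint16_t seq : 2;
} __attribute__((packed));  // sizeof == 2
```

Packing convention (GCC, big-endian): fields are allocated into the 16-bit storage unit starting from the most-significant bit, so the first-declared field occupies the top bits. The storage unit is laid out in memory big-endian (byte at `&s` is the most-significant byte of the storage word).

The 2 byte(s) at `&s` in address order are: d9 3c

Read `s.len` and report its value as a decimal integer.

[0]=0xd9 [1]=0x3c (big-endian) → word 0xd93c
opcode:1 @ bit 15 → (0xd93c>>15)&0x1 = 0x1
ver:1 @ bit 14 → (0xd93c>>14)&0x1 = 0x1
len:11 @ bit 3 → (0xd93c>>3)&0x7ff = 0x327  ←
kind:1 @ bit 2 → (0xd93c>>2)&0x1 = 0x1
seq:2 @ bit 0 → (0xd93c>>0)&0x3 = 0x0
len signed 11b, MSB=0: value = 807

807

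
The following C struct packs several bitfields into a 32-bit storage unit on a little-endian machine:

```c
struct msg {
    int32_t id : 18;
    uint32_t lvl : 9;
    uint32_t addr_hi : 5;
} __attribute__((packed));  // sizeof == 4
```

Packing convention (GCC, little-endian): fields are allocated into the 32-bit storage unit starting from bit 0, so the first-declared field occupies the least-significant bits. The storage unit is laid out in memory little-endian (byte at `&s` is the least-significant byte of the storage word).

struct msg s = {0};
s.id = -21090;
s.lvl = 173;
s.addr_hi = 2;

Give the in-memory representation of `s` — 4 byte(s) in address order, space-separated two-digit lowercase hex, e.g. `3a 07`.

9e ad b7 12

id (18b) val=-21090 bits=0x3ad9e at bit 0: 0x0003ad9e
lvl (9b) val=173 bits=0xad at bit 18: 0x02b7ad9e
addr_hi (5b) val=2 bits=0x2 at bit 27: 0x12b7ad9e
word = 0x12b7ad9e → little-endian bytes:
  [0]=0x9e  [1]=0xad  [2]=0xb7  [3]=0x12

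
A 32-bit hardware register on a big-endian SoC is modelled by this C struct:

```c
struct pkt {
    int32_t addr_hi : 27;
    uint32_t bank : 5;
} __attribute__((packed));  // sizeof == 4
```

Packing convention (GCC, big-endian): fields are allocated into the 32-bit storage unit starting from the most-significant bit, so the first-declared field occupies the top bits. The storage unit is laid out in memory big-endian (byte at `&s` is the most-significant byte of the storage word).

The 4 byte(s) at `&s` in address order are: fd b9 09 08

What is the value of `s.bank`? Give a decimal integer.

[0]=0xfd [1]=0xb9 [2]=0x09 [3]=0x08 (big-endian) → word 0xfdb90908
addr_hi [5+:27] = (word>>5) & 0x7ffffff = 133023816
bank [0+:5] = (word>>0) & 0x1f = 8  ←

8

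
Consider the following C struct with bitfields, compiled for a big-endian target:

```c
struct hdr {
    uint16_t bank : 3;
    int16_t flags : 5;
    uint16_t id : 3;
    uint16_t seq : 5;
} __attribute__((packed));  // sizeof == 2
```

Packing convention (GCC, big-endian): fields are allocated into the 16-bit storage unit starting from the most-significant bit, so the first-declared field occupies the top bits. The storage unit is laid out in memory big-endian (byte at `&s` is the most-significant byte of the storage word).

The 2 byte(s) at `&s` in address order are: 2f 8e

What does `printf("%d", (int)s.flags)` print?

15

[0]=0x2f [1]=0x8e (big-endian) → word 0x2f8e
bank [13+:3] = (word>>13) & 0x7 = 1
flags [8+:5] = (word>>8) & 0x1f = 15  ←
id [5+:3] = (word>>5) & 0x7 = 4
seq [0+:5] = (word>>0) & 0x1f = 14
flags signed 5b, MSB=0: value = 15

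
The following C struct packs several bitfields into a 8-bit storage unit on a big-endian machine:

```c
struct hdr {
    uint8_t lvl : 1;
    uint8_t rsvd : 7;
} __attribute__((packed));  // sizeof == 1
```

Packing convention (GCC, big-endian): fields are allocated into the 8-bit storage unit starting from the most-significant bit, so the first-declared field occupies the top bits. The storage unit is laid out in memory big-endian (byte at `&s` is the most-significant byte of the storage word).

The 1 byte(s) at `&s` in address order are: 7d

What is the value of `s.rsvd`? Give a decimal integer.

[0]=0x7d (big-endian) → word 0x7d
lvl:1 @ bit 7 → (0x7d>>7)&0x1 = 0x0
rsvd:7 @ bit 0 → (0x7d>>0)&0x7f = 0x7d  ←

125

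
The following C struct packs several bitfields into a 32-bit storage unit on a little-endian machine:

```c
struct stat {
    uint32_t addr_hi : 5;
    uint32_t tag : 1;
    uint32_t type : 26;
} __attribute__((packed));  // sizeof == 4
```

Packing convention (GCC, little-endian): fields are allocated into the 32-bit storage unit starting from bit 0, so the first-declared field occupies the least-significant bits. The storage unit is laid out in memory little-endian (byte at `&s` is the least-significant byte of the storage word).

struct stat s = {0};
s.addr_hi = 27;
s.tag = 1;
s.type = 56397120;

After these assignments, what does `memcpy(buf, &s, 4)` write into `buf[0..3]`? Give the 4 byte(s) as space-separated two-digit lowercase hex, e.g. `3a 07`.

addr_hi:5 = 27 → 0x1b << 0 → word 0x0000001b
tag:1 = 1 → 0x1 << 5 → word 0x0000003b
type:26 = 56397120 → 0x35c8d40 << 6 → word 0xd723503b
word = 0xd723503b → little-endian bytes:
  [0]=0x3b  [1]=0x50  [2]=0x23  [3]=0xd7

3b 50 23 d7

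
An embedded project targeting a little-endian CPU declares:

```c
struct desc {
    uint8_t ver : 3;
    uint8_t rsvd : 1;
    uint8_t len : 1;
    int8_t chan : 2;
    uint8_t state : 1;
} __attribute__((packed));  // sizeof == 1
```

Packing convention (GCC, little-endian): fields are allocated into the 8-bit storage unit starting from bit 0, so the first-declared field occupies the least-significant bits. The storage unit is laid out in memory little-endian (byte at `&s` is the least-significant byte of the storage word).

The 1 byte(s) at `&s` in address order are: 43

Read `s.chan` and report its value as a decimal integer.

-2

[0]=0x43 (little-endian) → word 0x43
ver [0+:3] = (word>>0) & 0x7 = 3
rsvd [3+:1] = (word>>3) & 0x1 = 0
len [4+:1] = (word>>4) & 0x1 = 0
chan [5+:2] = (word>>5) & 0x3 = 2  ←
state [7+:1] = (word>>7) & 0x1 = 0
chan signed 2b, MSB=1: 2 - 4 = -2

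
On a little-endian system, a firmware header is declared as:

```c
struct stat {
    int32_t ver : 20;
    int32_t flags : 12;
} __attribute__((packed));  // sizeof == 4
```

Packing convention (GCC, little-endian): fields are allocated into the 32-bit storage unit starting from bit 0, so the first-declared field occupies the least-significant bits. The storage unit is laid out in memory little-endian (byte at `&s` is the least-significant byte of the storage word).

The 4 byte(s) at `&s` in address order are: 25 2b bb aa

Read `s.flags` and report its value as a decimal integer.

-1365

[0]=0x25 [1]=0x2b [2]=0xbb [3]=0xaa (little-endian) → word 0xaabb2b25
ver [0+:20] = (word>>0) & 0xfffff = 731941
flags [20+:12] = (word>>20) & 0xfff = 2731  ←
flags signed 12b, MSB=1: 2731 - 4096 = -1365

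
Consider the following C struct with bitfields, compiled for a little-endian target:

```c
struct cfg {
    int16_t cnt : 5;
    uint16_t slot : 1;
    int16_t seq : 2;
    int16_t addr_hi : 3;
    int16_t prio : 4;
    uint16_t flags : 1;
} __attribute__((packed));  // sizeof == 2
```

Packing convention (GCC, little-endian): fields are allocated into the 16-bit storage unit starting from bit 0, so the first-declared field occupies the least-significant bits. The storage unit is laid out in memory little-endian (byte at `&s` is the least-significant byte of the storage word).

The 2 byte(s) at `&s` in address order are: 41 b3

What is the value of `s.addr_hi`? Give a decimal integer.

[0]=0x41 [1]=0xb3 (little-endian) → word 0xb341
cnt:5 @ bit 0 → (0xb341>>0)&0x1f = 0x1
slot:1 @ bit 5 → (0xb341>>5)&0x1 = 0x0
seq:2 @ bit 6 → (0xb341>>6)&0x3 = 0x1
addr_hi:3 @ bit 8 → (0xb341>>8)&0x7 = 0x3  ←
prio:4 @ bit 11 → (0xb341>>11)&0xf = 0x6
flags:1 @ bit 15 → (0xb341>>15)&0x1 = 0x1
addr_hi signed 3b, MSB=0: value = 3

3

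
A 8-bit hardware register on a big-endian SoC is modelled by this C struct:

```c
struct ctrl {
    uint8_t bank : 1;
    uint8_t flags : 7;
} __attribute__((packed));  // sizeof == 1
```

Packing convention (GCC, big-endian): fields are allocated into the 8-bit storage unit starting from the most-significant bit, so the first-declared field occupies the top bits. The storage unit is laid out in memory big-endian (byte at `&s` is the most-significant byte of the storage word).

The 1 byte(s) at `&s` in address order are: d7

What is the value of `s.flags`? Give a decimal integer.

87

[0]=0xd7 (big-endian) → word 0xd7
bank:1 @ bit 7 → (0xd7>>7)&0x1 = 0x1
flags:7 @ bit 0 → (0xd7>>0)&0x7f = 0x57  ←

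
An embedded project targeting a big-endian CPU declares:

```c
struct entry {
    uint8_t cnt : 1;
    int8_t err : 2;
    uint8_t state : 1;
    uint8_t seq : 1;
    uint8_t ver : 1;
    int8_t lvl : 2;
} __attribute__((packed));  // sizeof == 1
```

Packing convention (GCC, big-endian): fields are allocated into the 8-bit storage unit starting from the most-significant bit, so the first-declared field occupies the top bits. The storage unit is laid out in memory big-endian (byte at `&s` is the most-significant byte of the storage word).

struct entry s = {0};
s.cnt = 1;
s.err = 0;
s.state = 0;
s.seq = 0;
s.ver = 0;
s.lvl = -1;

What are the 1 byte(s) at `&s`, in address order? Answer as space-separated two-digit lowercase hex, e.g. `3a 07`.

[7+:1] cnt=1 & 0x1 = 0x1; word=0x80
[5+:2] err=0 & 0x3 = 0x0; word=0x80
[4+:1] state=0 & 0x1 = 0x0; word=0x80
[3+:1] seq=0 & 0x1 = 0x0; word=0x80
[2+:1] ver=0 & 0x1 = 0x0; word=0x80
[0+:2] lvl=-1 & 0x3 = 0x3; word=0x83
word = 0x83 → big-endian bytes:
  [0]=0x83

83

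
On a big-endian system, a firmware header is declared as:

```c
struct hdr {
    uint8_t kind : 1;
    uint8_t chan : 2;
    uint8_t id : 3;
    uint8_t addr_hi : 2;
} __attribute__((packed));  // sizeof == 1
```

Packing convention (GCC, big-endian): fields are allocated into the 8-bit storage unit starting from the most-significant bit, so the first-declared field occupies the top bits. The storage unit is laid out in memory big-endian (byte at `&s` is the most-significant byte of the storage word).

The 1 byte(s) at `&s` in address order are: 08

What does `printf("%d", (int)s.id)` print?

[0]=0x08 (big-endian) → word 0x08
kind:1 @ bit 7 → (0x08>>7)&0x1 = 0x0
chan:2 @ bit 5 → (0x08>>5)&0x3 = 0x0
id:3 @ bit 2 → (0x08>>2)&0x7 = 0x2  ←
addr_hi:2 @ bit 0 → (0x08>>0)&0x3 = 0x0

2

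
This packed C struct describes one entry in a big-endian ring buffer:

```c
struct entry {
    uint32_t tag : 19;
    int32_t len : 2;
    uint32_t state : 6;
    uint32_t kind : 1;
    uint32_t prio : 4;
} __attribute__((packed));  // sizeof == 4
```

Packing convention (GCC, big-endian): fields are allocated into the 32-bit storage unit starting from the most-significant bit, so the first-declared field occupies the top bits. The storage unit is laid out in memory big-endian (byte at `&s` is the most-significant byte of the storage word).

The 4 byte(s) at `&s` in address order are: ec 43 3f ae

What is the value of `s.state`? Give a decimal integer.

[0]=0xec [1]=0x43 [2]=0x3f [3]=0xae (big-endian) → word 0xec433fae
tag [13+:19] = (word>>13) & 0x7ffff = 483865
len [11+:2] = (word>>11) & 0x3 = 3
state [5+:6] = (word>>5) & 0x3f = 61  ←
kind [4+:1] = (word>>4) & 0x1 = 0
prio [0+:4] = (word>>0) & 0xf = 14

61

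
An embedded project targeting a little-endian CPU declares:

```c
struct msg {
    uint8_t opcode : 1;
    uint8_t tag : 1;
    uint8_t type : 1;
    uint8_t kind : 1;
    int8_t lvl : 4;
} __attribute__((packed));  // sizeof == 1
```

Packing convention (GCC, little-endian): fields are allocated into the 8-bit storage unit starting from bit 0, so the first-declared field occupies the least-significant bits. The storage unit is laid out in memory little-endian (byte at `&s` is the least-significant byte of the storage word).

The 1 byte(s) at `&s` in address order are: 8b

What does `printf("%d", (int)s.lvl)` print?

-8

[0]=0x8b (little-endian) → word 0x8b
opcode:1 @ bit 0 → (0x8b>>0)&0x1 = 0x1
tag:1 @ bit 1 → (0x8b>>1)&0x1 = 0x1
type:1 @ bit 2 → (0x8b>>2)&0x1 = 0x0
kind:1 @ bit 3 → (0x8b>>3)&0x1 = 0x1
lvl:4 @ bit 4 → (0x8b>>4)&0xf = 0x8  ←
lvl signed 4b, MSB=1: 8 - 16 = -8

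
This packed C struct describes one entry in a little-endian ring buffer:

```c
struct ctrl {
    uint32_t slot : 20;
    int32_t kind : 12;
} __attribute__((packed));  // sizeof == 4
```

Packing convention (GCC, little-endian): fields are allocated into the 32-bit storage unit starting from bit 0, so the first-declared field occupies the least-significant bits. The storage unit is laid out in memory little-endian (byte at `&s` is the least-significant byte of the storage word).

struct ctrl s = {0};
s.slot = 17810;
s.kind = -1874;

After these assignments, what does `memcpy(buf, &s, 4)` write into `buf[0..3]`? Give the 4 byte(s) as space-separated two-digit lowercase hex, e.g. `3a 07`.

slot:20 = 17810 → 0x4592 << 0 → word 0x00004592
kind:12 = -1874 → 0x8ae << 20 → word 0x8ae04592
word = 0x8ae04592 → little-endian bytes:
  [0]=0x92  [1]=0x45  [2]=0xe0  [3]=0x8a

92 45 e0 8a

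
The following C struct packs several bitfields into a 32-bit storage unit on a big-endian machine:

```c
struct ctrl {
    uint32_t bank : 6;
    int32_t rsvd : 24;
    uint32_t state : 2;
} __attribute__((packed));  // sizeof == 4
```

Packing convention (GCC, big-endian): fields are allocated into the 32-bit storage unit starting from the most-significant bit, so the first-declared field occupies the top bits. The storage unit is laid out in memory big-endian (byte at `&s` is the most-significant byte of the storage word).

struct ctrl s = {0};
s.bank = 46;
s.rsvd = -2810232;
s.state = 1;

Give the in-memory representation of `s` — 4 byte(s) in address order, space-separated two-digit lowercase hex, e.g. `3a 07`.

bank:6 = 46 → 0x2e << 26 → word 0xb8000000
rsvd:24 = -2810232 → 0xd51e88 << 2 → word 0xbb547a20
state:2 = 1 → 0x1 << 0 → word 0xbb547a21
word = 0xbb547a21 → big-endian bytes:
  [0]=0xbb  [1]=0x54  [2]=0x7a  [3]=0x21

bb 54 7a 21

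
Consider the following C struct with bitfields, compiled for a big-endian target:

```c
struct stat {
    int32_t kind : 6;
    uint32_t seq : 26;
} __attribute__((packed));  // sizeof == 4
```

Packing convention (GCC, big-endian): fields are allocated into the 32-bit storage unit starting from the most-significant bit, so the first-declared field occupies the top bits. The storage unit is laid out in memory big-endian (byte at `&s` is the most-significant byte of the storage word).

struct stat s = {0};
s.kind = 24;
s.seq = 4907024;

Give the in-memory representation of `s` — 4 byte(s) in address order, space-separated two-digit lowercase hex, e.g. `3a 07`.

60 4a e0 10

[26+:6] kind=24 & 0x3f = 0x18; word=0x60000000
[0+:26] seq=4907024 & 0x3ffffff = 0x4ae010; word=0x604ae010
word = 0x604ae010 → big-endian bytes:
  [0]=0x60  [1]=0x4a  [2]=0xe0  [3]=0x10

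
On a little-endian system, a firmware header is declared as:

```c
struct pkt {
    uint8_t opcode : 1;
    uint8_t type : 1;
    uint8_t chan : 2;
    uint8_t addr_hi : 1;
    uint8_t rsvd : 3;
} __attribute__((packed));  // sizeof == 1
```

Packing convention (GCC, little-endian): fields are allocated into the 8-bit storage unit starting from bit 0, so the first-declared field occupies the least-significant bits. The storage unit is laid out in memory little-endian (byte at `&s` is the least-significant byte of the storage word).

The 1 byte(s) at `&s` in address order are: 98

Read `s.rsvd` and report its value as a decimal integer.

[0]=0x98 (little-endian) → word 0x98
opcode:1 @ bit 0 → (0x98>>0)&0x1 = 0x0
type:1 @ bit 1 → (0x98>>1)&0x1 = 0x0
chan:2 @ bit 2 → (0x98>>2)&0x3 = 0x2
addr_hi:1 @ bit 4 → (0x98>>4)&0x1 = 0x1
rsvd:3 @ bit 5 → (0x98>>5)&0x7 = 0x4  ←

4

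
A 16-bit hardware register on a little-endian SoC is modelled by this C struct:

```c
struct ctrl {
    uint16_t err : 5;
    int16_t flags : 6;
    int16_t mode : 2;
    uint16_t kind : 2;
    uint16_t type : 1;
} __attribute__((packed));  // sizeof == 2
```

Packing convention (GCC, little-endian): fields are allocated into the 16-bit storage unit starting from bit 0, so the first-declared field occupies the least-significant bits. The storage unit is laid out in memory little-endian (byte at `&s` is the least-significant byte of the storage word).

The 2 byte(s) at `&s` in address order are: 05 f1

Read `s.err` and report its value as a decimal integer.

5

[0]=0x05 [1]=0xf1 (little-endian) → word 0xf105
err [0+:5] = (word>>0) & 0x1f = 5  ←
flags [5+:6] = (word>>5) & 0x3f = 8
mode [11+:2] = (word>>11) & 0x3 = 2
kind [13+:2] = (word>>13) & 0x3 = 3
type [15+:1] = (word>>15) & 0x1 = 1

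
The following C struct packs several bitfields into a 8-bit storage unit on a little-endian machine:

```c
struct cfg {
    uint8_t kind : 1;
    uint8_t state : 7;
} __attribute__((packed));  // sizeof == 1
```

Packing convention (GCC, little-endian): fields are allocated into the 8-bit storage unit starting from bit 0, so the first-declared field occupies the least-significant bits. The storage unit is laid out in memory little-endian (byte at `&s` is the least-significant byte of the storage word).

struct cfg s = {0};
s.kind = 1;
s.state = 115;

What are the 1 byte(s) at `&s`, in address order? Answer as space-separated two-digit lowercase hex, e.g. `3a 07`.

e7

[0+:1] kind=1 & 0x1 = 0x1; word=0x01
[1+:7] state=115 & 0x7f = 0x73; word=0xe7
word = 0xe7 → little-endian bytes:
  [0]=0xe7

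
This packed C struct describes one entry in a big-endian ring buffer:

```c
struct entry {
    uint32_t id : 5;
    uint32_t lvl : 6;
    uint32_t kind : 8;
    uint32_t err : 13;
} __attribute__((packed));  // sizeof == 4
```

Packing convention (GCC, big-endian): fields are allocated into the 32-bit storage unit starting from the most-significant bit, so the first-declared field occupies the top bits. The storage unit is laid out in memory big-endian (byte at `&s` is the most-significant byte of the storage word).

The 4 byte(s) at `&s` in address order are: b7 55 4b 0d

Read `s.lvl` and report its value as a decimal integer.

58

[0]=0xb7 [1]=0x55 [2]=0x4b [3]=0x0d (big-endian) → word 0xb7554b0d
id [27+:5] = (word>>27) & 0x1f = 22
lvl [21+:6] = (word>>21) & 0x3f = 58  ←
kind [13+:8] = (word>>13) & 0xff = 170
err [0+:13] = (word>>0) & 0x1fff = 2829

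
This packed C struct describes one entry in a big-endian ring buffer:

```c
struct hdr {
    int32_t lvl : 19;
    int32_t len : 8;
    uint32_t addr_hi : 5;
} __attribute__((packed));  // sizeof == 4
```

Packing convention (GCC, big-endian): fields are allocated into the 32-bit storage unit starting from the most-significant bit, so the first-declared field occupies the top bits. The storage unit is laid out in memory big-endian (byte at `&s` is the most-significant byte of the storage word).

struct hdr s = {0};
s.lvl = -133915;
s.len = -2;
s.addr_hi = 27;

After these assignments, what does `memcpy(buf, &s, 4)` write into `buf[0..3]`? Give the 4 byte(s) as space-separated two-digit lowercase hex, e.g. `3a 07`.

lvl:19 = -133915 → 0x5f4e5 << 13 → word 0xbe9ca000
len:8 = -2 → 0xfe << 5 → word 0xbe9cbfc0
addr_hi:5 = 27 → 0x1b << 0 → word 0xbe9cbfdb
word = 0xbe9cbfdb → big-endian bytes:
  [0]=0xbe  [1]=0x9c  [2]=0xbf  [3]=0xdb

be 9c bf db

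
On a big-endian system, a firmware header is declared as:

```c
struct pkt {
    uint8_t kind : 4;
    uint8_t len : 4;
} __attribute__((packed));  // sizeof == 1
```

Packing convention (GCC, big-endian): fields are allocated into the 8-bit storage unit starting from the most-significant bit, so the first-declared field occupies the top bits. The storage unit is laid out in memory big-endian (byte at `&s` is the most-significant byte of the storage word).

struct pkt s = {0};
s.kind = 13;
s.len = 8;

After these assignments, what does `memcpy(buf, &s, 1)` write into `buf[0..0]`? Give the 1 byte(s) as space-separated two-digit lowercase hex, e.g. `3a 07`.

d8

kind:4 = 13 → 0xd << 4 → word 0xd0
len:4 = 8 → 0x8 << 0 → word 0xd8
word = 0xd8 → big-endian bytes:
  [0]=0xd8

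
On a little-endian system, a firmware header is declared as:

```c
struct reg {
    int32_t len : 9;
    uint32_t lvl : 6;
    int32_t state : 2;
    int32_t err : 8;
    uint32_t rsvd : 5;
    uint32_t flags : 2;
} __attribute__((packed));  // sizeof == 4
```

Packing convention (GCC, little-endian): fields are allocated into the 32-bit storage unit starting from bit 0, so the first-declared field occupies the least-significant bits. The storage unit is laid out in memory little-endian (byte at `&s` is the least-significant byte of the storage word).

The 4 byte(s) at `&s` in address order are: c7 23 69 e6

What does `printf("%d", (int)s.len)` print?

[0]=0xc7 [1]=0x23 [2]=0x69 [3]=0xe6 (little-endian) → word 0xe66923c7
len [0+:9] = (word>>0) & 0x1ff = 455  ←
lvl [9+:6] = (word>>9) & 0x3f = 17
state [15+:2] = (word>>15) & 0x3 = 2
err [17+:8] = (word>>17) & 0xff = 52
rsvd [25+:5] = (word>>25) & 0x1f = 19
flags [30+:2] = (word>>30) & 0x3 = 3
len signed 9b, MSB=1: 455 - 512 = -57

-57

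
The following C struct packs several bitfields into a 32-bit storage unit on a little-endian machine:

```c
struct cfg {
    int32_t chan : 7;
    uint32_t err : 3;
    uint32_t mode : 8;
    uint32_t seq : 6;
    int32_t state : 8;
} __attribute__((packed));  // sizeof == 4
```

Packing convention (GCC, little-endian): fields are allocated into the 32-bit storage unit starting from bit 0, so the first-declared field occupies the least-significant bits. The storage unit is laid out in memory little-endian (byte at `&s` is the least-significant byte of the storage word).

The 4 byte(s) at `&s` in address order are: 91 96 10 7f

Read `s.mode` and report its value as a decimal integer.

37

[0]=0x91 [1]=0x96 [2]=0x10 [3]=0x7f (little-endian) → word 0x7f109691
chan:7 @ bit 0 → (0x7f109691>>0)&0x7f = 0x11
err:3 @ bit 7 → (0x7f109691>>7)&0x7 = 0x5
mode:8 @ bit 10 → (0x7f109691>>10)&0xff = 0x25  ←
seq:6 @ bit 18 → (0x7f109691>>18)&0x3f = 0x4
state:8 @ bit 24 → (0x7f109691>>24)&0xff = 0x7f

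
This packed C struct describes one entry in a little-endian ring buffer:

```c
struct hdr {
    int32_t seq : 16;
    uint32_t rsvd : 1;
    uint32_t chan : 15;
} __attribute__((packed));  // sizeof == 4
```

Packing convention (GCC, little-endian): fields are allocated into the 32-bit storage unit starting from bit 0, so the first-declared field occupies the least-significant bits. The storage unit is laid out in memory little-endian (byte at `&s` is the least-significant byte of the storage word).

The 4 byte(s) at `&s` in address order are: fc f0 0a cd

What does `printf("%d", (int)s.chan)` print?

[0]=0xfc [1]=0xf0 [2]=0x0a [3]=0xcd (little-endian) → word 0xcd0af0fc
seq:16 @ bit 0 → (0xcd0af0fc>>0)&0xffff = 0xf0fc
rsvd:1 @ bit 16 → (0xcd0af0fc>>16)&0x1 = 0x0
chan:15 @ bit 17 → (0xcd0af0fc>>17)&0x7fff = 0x6685  ←

26245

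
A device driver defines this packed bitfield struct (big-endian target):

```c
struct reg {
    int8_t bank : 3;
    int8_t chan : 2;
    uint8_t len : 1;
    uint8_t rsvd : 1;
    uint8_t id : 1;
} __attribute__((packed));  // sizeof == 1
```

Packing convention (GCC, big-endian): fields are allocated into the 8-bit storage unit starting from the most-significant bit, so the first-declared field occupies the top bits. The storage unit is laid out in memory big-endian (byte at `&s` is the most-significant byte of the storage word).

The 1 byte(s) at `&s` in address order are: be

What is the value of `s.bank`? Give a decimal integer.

[0]=0xbe (big-endian) → word 0xbe
bank [5+:3] = (word>>5) & 0x7 = 5  ←
chan [3+:2] = (word>>3) & 0x3 = 3
len [2+:1] = (word>>2) & 0x1 = 1
rsvd [1+:1] = (word>>1) & 0x1 = 1
id [0+:1] = (word>>0) & 0x1 = 0
bank signed 3b, MSB=1: 5 - 8 = -3

-3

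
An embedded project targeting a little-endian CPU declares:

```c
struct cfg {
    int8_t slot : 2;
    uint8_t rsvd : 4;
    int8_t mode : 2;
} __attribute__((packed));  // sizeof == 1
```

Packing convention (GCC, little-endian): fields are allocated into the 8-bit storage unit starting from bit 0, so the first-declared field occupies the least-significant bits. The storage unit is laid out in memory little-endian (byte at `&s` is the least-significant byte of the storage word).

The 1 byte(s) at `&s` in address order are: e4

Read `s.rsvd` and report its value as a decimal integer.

[0]=0xe4 (little-endian) → word 0xe4
slot:2 @ bit 0 → (0xe4>>0)&0x3 = 0x0
rsvd:4 @ bit 2 → (0xe4>>2)&0xf = 0x9  ←
mode:2 @ bit 6 → (0xe4>>6)&0x3 = 0x3

9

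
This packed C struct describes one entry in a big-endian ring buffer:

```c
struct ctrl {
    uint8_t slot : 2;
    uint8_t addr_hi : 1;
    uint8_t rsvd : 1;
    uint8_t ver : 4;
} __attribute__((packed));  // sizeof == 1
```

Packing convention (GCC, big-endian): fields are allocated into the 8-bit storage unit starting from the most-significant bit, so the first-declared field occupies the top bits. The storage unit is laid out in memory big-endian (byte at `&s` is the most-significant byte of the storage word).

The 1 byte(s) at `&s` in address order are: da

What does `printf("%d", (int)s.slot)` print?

3

[0]=0xda (big-endian) → word 0xda
slot [6+:2] = (word>>6) & 0x3 = 3  ←
addr_hi [5+:1] = (word>>5) & 0x1 = 0
rsvd [4+:1] = (word>>4) & 0x1 = 1
ver [0+:4] = (word>>0) & 0xf = 10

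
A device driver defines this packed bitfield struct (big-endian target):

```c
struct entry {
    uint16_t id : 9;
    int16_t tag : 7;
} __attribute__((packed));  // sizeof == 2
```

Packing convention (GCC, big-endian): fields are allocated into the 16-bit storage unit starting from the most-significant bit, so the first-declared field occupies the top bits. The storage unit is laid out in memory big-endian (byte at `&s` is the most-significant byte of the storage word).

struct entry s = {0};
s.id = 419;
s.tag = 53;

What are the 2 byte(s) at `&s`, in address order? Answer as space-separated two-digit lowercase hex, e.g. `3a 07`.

id:9 = 419 → 0x1a3 << 7 → word 0xd180
tag:7 = 53 → 0x35 << 0 → word 0xd1b5
word = 0xd1b5 → big-endian bytes:
  [0]=0xd1  [1]=0xb5

d1 b5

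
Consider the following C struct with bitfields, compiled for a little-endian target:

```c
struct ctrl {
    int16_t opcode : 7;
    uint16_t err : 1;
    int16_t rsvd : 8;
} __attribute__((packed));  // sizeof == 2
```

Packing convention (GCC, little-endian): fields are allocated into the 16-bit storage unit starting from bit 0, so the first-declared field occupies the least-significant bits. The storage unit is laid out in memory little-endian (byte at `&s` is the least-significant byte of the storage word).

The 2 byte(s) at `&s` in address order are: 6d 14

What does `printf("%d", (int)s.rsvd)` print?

20

[0]=0x6d [1]=0x14 (little-endian) → word 0x146d
opcode:7 @ bit 0 → (0x146d>>0)&0x7f = 0x6d
err:1 @ bit 7 → (0x146d>>7)&0x1 = 0x0
rsvd:8 @ bit 8 → (0x146d>>8)&0xff = 0x14  ←
rsvd signed 8b, MSB=0: value = 20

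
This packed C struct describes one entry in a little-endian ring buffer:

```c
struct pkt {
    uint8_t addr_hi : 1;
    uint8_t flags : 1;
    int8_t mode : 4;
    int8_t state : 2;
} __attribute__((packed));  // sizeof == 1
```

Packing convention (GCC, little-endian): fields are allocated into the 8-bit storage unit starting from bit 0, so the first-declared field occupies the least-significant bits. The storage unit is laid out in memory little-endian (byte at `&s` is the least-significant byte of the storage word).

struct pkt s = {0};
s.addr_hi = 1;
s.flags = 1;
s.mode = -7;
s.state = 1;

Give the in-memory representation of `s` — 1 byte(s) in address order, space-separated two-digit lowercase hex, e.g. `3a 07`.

67

addr_hi (1b) val=1 bits=0x1 at bit 0: 0x01
flags (1b) val=1 bits=0x1 at bit 1: 0x03
mode (4b) val=-7 bits=0x9 at bit 2: 0x27
state (2b) val=1 bits=0x1 at bit 6: 0x67
word = 0x67 → little-endian bytes:
  [0]=0x67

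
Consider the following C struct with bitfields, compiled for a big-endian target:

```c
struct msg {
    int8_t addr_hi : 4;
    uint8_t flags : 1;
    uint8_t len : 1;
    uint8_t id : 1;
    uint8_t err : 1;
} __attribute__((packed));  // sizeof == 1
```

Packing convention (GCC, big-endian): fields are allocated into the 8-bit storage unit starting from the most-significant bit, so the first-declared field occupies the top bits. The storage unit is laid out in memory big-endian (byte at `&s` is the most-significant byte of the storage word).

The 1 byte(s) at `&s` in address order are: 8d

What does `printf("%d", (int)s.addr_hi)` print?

[0]=0x8d (big-endian) → word 0x8d
addr_hi [4+:4] = (word>>4) & 0xf = 8  ←
flags [3+:1] = (word>>3) & 0x1 = 1
len [2+:1] = (word>>2) & 0x1 = 1
id [1+:1] = (word>>1) & 0x1 = 0
err [0+:1] = (word>>0) & 0x1 = 1
addr_hi signed 4b, MSB=1: 8 - 16 = -8

-8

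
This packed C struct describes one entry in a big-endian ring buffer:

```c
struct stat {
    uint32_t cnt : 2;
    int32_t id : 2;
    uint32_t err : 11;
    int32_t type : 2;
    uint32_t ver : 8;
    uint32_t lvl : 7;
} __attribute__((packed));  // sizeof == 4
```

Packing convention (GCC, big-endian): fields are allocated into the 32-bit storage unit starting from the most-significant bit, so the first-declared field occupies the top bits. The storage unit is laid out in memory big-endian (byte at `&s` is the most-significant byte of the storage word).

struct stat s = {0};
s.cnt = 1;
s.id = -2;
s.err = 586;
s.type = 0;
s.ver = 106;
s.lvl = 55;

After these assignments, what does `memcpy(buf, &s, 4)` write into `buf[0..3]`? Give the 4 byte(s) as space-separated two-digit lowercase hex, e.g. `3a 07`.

64 94 35 37

cnt (2b) val=1 bits=0x1 at bit 30: 0x40000000
id (2b) val=-2 bits=0x2 at bit 28: 0x60000000
err (11b) val=586 bits=0x24a at bit 17: 0x64940000
type (2b) val=0 bits=0x0 at bit 15: 0x64940000
ver (8b) val=106 bits=0x6a at bit 7: 0x64943500
lvl (7b) val=55 bits=0x37 at bit 0: 0x64943537
word = 0x64943537 → big-endian bytes:
  [0]=0x64  [1]=0x94  [2]=0x35  [3]=0x37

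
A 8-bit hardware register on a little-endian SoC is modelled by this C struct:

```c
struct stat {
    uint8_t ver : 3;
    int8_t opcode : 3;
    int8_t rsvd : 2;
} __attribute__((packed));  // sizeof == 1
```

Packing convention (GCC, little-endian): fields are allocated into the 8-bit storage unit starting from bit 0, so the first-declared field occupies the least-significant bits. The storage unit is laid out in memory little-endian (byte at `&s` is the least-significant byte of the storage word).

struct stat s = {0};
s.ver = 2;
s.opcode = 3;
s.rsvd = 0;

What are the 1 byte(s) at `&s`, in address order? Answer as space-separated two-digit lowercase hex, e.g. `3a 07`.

1a

[0+:3] ver=2 & 0x7 = 0x2; word=0x02
[3+:3] opcode=3 & 0x7 = 0x3; word=0x1a
[6+:2] rsvd=0 & 0x3 = 0x0; word=0x1a
word = 0x1a → little-endian bytes:
  [0]=0x1a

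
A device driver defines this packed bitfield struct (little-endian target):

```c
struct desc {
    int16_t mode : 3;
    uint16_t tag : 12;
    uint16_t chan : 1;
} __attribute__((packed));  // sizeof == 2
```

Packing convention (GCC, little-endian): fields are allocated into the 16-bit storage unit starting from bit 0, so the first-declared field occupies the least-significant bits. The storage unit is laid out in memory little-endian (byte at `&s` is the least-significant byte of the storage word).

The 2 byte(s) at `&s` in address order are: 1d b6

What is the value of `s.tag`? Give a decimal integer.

[0]=0x1d [1]=0xb6 (little-endian) → word 0xb61d
mode [0+:3] = (word>>0) & 0x7 = 5
tag [3+:12] = (word>>3) & 0xfff = 1731  ←
chan [15+:1] = (word>>15) & 0x1 = 1

1731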